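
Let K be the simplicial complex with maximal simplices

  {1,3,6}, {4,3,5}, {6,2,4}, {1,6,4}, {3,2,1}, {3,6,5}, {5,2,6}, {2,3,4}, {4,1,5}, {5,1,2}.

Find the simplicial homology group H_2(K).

We work with the vertex ordering 1 < 2 < 3 < 4 < 5 < 6. The simplices of K, each written with vertices in increasing order, are:

  0-simplices (6): [1], [2], [3], [4], [5], [6]
  1-simplices (15): [1,2], [1,3], [1,4], [1,5], [1,6], [2,3], [2,4], [2,5], [2,6], [3,4], [3,5], [3,6], [4,5], [4,6], [5,6]
  2-simplices (10): [1,2,3], [1,2,5], [1,3,6], [1,4,5], [1,4,6], [2,3,4], [2,4,6], [2,5,6], [3,4,5], [3,5,6]

giving chain groups C_0 ≅ Z^6, C_1 ≅ Z^15, C_2 ≅ Z^10.

Boundary ∂_1: C_1 → C_0 is given by ∂[p,q] = [q] − [p]. For instance
  ∂[3,6] = [6] − [3].
As a 6×15 matrix over Z this has rank 5, with invariant factors (1,1,1,1,1).

Boundary ∂_2: C_2 → C_1 maps a triangle to the signed sum of its edges. For instance
  ∂[2,5,6] = [5,6] − [2,6] + [2,5],
  ∂[1,3,6] = [3,6] − [1,6] + [1,3].
As a 15×10 matrix over Z this has rank 10, with invariant factors (1,1,1,1,1,1,1,1,1,2).

Reading off H_k = ker ∂_k / im ∂_{k+1}:

  H_2: rank ker ∂_2 − rank ∂_3 = (10 − 10) − 0 = 0, and there is no ∂_3, so H_2 = 0.

(K is a triangulation of the real projective plane RP^2.)

H_2 = 0.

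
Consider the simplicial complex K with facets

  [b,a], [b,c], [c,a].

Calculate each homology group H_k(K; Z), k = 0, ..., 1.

H_0 ≅ Z,  H_1 ≅ Z.

Fix the vertex order a < b < c and write every simplex with vertices in increasing order. Then dim K = 1 and the simplices of K are:

  0-simplices (3): a, b, c
  1-simplices (3): ab, ac, bc

so the chain groups are C_0 ≅ Z^3, C_1 ≅ Z^3.

The boundary map ∂_1: C_1 → C_0 maps an edge to its endpoints' difference, ∂[p,q] = q − p. For instance
  ∂ab = b − a.
The 3×3 boundary matrix has rank 2 and Smith normal form diag(1,1).

Now H_k = ker ∂_k / im ∂_{k+1}, so:

  H_0: rank C_0 − rank ∂_1 = 3 − 2 = 1, and the invariant factors of ∂_1 are all 1, so H_0 = Z.
  H_1: rank ker ∂_1 − rank ∂_2 = (3 − 2) − 0 = 1, and there is no ∂_2, so H_1 = Z.

(K is a triangulation of the circle S^1.)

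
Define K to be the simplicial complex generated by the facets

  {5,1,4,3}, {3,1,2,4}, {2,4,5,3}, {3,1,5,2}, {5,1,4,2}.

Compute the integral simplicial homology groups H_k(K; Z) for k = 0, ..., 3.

We work with the vertex ordering 1 < 2 < 3 < 4 < 5. The simplices of K, each written with vertices in increasing order, are:

  0-simplices (5): [1], [2], [3], [4], [5]
  1-simplices (10): [1,2], [1,3], [1,4], [1,5], [2,3], [2,4], [2,5], [3,4], [3,5], [4,5]
  2-simplices (10): [1,2,3], [1,2,4], [1,2,5], [1,3,4], [1,3,5], [1,4,5], [2,3,4], [2,3,5], [2,4,5], [3,4,5]
  3-simplices (5): [1,2,3,4], [1,2,3,5], [1,2,4,5], [1,3,4,5], [2,3,4,5]

giving chain groups C_0 ≅ Z^5, C_1 ≅ Z^10, C_2 ≅ Z^10, C_3 ≅ Z^5.

The boundary map ∂_1: C_1 → C_0 maps an edge to its endpoints' difference, ∂[p,q] = q − p.
The 5×10 boundary matrix has rank 4 and Smith normal form diag(1,1,1,1).

∂_2: C_2 → C_1 maps a triangle to the signed sum of its edges. For instance
  ∂[1,3,5] = [3,5] − [1,5] + [1,3],
  ∂[3,4,5] = [4,5] − [3,5] + [3,4].
The 10×10 boundary matrix has rank 6 and Smith normal form diag(1,1,1,1,1,1).

∂_3: C_3 → C_2 sends each 3-simplex σ to the alternating sum Σ_i (−1)^i (σ with its i-th vertex removed). For instance
  ∂[2,3,4,5] = [3,4,5] − [2,4,5] + [2,3,5] − [2,3,4],
  ∂[1,2,3,5] = [2,3,5] − [1,3,5] + [1,2,5] − [1,2,3].
This gives a 10×5 integer matrix of rank 4; reducing to Smith normal form yields diagonal entries (1,1,1,1).

Computing H_k = (kernel of ∂_k) / (image of ∂_{k+1}):

  H_0: rank C_0 − rank ∂_1 = 5 − 4 = 1, and the invariant factors of ∂_1 are all 1, so H_0 ≅ Z.
  H_1: rank ker ∂_1 − rank ∂_2 = (10 − 4) − 6 = 0, and the invariant factors of ∂_2 are all 1, so H_1 ≅ 0.
  H_2: rank ker ∂_2 − rank ∂_3 = (10 − 6) − 4 = 0, and the invariant factors of ∂_3 are all 1, so H_2 ≅ 0.
  H_3: rank ker ∂_3 − rank ∂_4 = (5 − 4) − 0 = 1, and there is no ∂_4, so H_3 ≅ Z.

H_0 ≅ Z,  H_1 = 0,  H_2 = 0,  H_3 ≅ Z.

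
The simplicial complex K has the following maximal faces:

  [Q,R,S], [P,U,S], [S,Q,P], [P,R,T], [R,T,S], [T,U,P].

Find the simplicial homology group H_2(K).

H_2 ≅ 0.

Fix the vertex order P < Q < R < S < T < U and write every simplex with vertices in increasing order. Then dim K = 2 and the simplices of K are:

  0-simplices (6): P, Q, R, S, T, U
  1-simplices (12): PQ, PR, PS, PT, PU, QR, QS, RS, RT, ST, SU, TU
  2-simplices (6): PQS, PRT, PSU, PTU, QRS, RST

giving chain groups C_0 ≅ Z^6, C_1 ≅ Z^12, C_2 ≅ Z^6.

The boundary map ∂_1: C_1 → C_0 maps an edge to its endpoints' difference, ∂[p,q] = q − p.
This gives a 6×12 integer matrix of rank 5; reducing to Smith normal form yields diagonal entries (1,1,1,1,1).

The boundary map ∂_2: C_2 → C_1 sends each 2-simplex [p,q,r] to [q,r] − [p,r] + [p,q]. For instance
  ∂PQS = QS − PS + PQ,
  ∂QRS = RS − QS + QR.
As a 12×6 matrix over Z this has rank 6, with invariant factors (1,1,1,1,1,1).

Now H_k = ker ∂_k / im ∂_{k+1}, so:

  H_2: rank ker ∂_2 − rank ∂_3 = (6 − 6) − 0 = 0, and there is no ∂_3, so H_2 ≅ 0.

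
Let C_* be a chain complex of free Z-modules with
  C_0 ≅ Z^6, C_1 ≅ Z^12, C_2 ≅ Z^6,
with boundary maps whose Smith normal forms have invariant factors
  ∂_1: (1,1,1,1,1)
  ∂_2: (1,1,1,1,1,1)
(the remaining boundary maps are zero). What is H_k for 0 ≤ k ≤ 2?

H_0: b_0 = 6 − 0 − 5 = 1; torsion from ∂_1 factors > 1: none. So H_0 ≅ Z.
H_1: b_1 = 12 − 5 − 6 = 1; torsion from ∂_2 factors > 1: none. So H_1 ≅ Z.
H_2: b_2 = 6 − 6 − 0 = 0; torsion from ∂_3 factors > 1: none. So H_2 ≅ 0.

H_0 ≅ Z,  H_1 ≅ Z,  H_2 = 0.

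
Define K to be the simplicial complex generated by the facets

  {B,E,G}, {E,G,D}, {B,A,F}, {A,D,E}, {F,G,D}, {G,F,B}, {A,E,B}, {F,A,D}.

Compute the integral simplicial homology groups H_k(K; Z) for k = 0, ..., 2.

H_0 = Z,  H_1 = 0,  H_2 = Z.

We work with the vertex ordering A < B < D < E < F < G. The simplices of K, each written with vertices in increasing order, are:

  0-simplices (6): A, B, D, E, F, G
  1-simplices (12): AB, AD, AE, AF, BE, BF, BG, DE, DF, DG, EG, FG
  2-simplices (8): ABE, ABF, ADE, ADF, BEG, BFG, DEG, DFG

giving chain groups C_0 ≅ Z^6, C_1 ≅ Z^12, C_2 ≅ Z^8.

Boundary ∂_1: C_1 → C_0 sends each edge [p,q] (with p < q) to q − p.
As a 6×12 matrix over Z this has rank 5, with invariant factors (1,1,1,1,1).

Boundary ∂_2: C_2 → C_1 sends each 2-simplex [p,q,r] to [q,r] − [p,r] + [p,q]. For instance
  ∂ADE = DE − AE + AD,
  ∂ADF = DF − AF + AD.
The resulting 12×8 matrix has rank 7, and its Smith normal form has invariant factors (1,1,1,1,1,1,1).

Reading off H_k = ker ∂_k / im ∂_{k+1}:

  H_0: rank C_0 − rank ∂_1 = 6 − 5 = 1, and the invariant factors of ∂_1 are all 1, so H_0 = Z.
  H_1: rank ker ∂_1 − rank ∂_2 = (12 − 5) − 7 = 0, and the invariant factors of ∂_2 are all 1, so H_1 = 0.
  H_2: rank ker ∂_2 − rank ∂_3 = (8 − 7) − 0 = 1, and there is no ∂_3, so H_2 = Z.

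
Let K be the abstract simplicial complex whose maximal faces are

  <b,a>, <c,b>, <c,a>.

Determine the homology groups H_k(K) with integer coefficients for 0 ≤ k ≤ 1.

H_0 ≅ Z,  H_1 ≅ Z.

Take the total order a < b < c on the vertex set. Then K (dimension 1) consists of the simplices:

  0-simplices (3): a, b, c
  1-simplices (3): ab, ac, bc

so the chain groups are C_0 ≅ Z^3, C_1 ≅ Z^3.

The boundary map ∂_1: C_1 → C_0 sends each edge [p,q] (with p < q) to q − p.
This gives a 3×3 integer matrix of rank 2; reducing to Smith normal form yields diagonal entries (1,1).

Reading off H_k = ker ∂_k / im ∂_{k+1}:

  H_0: rank C_0 − rank ∂_1 = 3 − 2 = 1, and the invariant factors of ∂_1 are all 1, so H_0 ≅ Z.
  H_1: rank ker ∂_1 − rank ∂_2 = (3 − 2) − 0 = 1, and there is no ∂_2, so H_1 ≅ Z.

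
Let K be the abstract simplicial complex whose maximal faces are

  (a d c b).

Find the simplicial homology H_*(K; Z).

Order the vertices as a < b < c < d. Listing each simplex with vertices in this order, K has dimension 3 with simplices:

  0-simplices (4): a, b, c, d
  1-simplices (6): ab, ac, ad, bc, bd, cd
  2-simplices (4): abc, abd, acd, bcd
  3-simplices (1): abcd

Hence C_0 ≅ Z^4, C_1 ≅ Z^6, C_2 ≅ Z^4, C_3 ≅ Z^1.

Boundary ∂_1: C_1 → C_0 is given by ∂[p,q] = [q] − [p]. For instance
  ∂ad = d − a.
This gives a 4×6 integer matrix of rank 3; reducing to Smith normal form yields diagonal entries (1,1,1).

∂_2: C_2 → C_1 acts by ∂[p,q,r] = [q,r] − [p,r] + [p,q]. For instance
  ∂bcd = cd − bd + bc,
  ∂abc = bc − ac + ab.
As a 6×4 matrix over Z this has rank 3, with invariant factors (1,1,1).

∂_3: C_3 → C_2 sends each 3-simplex σ to the alternating sum Σ_i (−1)^i (σ with its i-th vertex removed). For instance
  ∂abcd = bcd − acd + abd − abc.
The resulting 4×1 matrix has rank 1, and its Smith normal form has invariant factors (1).

Reading off H_k = ker ∂_k / im ∂_{k+1}:

  H_0: rank C_0 − rank ∂_1 = 4 − 3 = 1, and the invariant factors of ∂_1 are all 1, so H_0 = Z.
  H_1: rank ker ∂_1 − rank ∂_2 = (6 − 3) − 3 = 0, and the invariant factors of ∂_2 are all 1, so H_1 = 0.
  H_2: rank ker ∂_2 − rank ∂_3 = (4 − 3) − 1 = 0, and the invariant factors of ∂_3 are all 1, so H_2 = 0.
  H_3: rank ker ∂_3 − rank ∂_4 = (1 − 1) − 0 = 0, and there is no ∂_4, so H_3 = 0.

As a check, the Euler characteristic is 4 − 6 + 4 − 1 = 1, which agrees with 1 − 0 + 0 − 0 = 1.

H_0 = Z,  H_1 = 0,  H_2 = 0,  H_3 = 0.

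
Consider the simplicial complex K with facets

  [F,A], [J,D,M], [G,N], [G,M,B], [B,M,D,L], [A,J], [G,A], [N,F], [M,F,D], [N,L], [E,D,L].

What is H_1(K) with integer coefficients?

H_1 = Z^4.

Order the vertices as A < B < D < E < F < G < J < L < M < N. Listing each simplex with vertices in this order, K has dimension 3 with simplices:

  0-simplices (10): A, B, D, E, F, G, J, L, M, N
  1-simplices (20): AF, AG, AJ, BD, BG, BL, BM, DE, DF, DJ, DL, DM, EL, FM, FN, GM, GN, JM, LM, LN
  2-simplices (8): BDL, BDM, BGM, BLM, DEL, DFM, DJM, DLM
  3-simplices (1): BDLM

giving chain groups C_0 ≅ Z^10, C_1 ≅ Z^20, C_2 ≅ Z^8, C_3 ≅ Z^1.

∂_1: C_1 → C_0 is given by ∂[p,q] = [q] − [p].
As a 10×20 matrix over Z this has rank 9, with invariant factors (1,1,1,1,1,1,1,1,1).

∂_2: C_2 → C_1 acts by ∂[p,q,r] = [q,r] − [p,r] + [p,q]. For instance
  ∂DFM = FM − DM + DF,
  ∂BDL = DL − BL + BD.
The 20×8 boundary matrix has rank 7 and Smith normal form diag(1,1,1,1,1,1,1).

The boundary map ∂_3: C_3 → C_2 sends each 3-simplex σ to the alternating sum Σ_i (−1)^i (σ with its i-th vertex removed). For instance
  ∂BDLM = DLM − BLM + BDM − BDL.
The resulting 8×1 matrix has rank 1, and its Smith normal form has invariant factors (1).

From H_k ≅ ker(∂_k) / im(∂_{k+1}) we obtain:

  H_1: rank ker ∂_1 − rank ∂_2 = (20 − 9) − 7 = 4, and the invariant factors of ∂_2 are all 1, so H_1 = Z^4.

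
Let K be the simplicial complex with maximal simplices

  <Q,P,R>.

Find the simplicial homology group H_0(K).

H_0 ≅ Z.

Fix the vertex order P < Q < R and write every simplex with vertices in increasing order. Then dim K = 2 and the simplices of K are:

  0-simplices (3): P, Q, R
  1-simplices (3): PQ, PR, QR
  2-simplices (1): PQR

so the chain groups are C_0 ≅ Z^3, C_1 ≅ Z^3, C_2 ≅ Z^1.

The boundary map ∂_1: C_1 → C_0 maps an edge to its endpoints' difference, ∂[p,q] = q − p.
The resulting 3×3 matrix has rank 2, and its Smith normal form has invariant factors (1,1).

∂_2: C_2 → C_1 acts by ∂[p,q,r] = [q,r] − [p,r] + [p,q]. For instance
  ∂PQR = QR − PR + PQ.
As a 3×1 matrix over Z this has rank 1, with invariant factors (1).

Now H_k = ker ∂_k / im ∂_{k+1}, so:

  H_0: rank C_0 − rank ∂_1 = 3 − 2 = 1, and the invariant factors of ∂_1 are all 1, so H_0 = Z.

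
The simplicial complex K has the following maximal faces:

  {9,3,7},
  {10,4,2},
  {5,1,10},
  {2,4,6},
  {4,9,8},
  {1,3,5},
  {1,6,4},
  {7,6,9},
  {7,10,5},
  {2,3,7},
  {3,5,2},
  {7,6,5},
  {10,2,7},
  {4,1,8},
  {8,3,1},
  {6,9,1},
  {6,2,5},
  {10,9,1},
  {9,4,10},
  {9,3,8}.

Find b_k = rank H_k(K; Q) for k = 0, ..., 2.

Order the vertices as 1 < 2 < 3 < 4 < 5 < 6 < 7 < 8 < 9 < 10. Listing each simplex with vertices in this order, K has dimension 2 with simplices:

  0-simplices (10): [1], [2], [3], [4], [5], [6], [7], [8], [9], [10]
  1-simplices (30): (30 of them)
  2-simplices (20): (20 of them)

so the chain groups are C_0 ≅ Z^10, C_1 ≅ Z^30, C_2 ≅ Z^20.

Boundary ∂_1: C_1 → C_0 maps an edge to its endpoints' difference, ∂[p,q] = q − p. For instance
  ∂[1,8] = [8] − [1].
As a 10×30 matrix over Z this has rank 9, with invariant factors (1,1,1,1,1,1,1,1,1).

∂_2: C_2 → C_1 maps a triangle to the signed sum of its edges. For instance
  ∂[5,7,10] = [7,10] − [5,10] + [5,7],
  ∂[2,4,6] = [4,6] − [2,6] + [2,4].
The resulting 30×20 matrix has rank 20, and its Smith normal form has invariant factors (1,1,1,1,1,1,1,1,1,1,1,1,1,1,1,1,1,1,1,2).

Computing H_k = (kernel of ∂_k) / (image of ∂_{k+1}):

  H_0: rank C_0 − rank ∂_1 = 10 − 9 = 1, and the invariant factors of ∂_1 are all 1, so H_0 ≅ Z.
  H_1: rank ker ∂_1 − rank ∂_2 = (30 − 9) − 20 = 1, and ∂_2 has invariant factor 2 > 1, so H_1 ≅ Z ⊕ Z/2.
  H_2: rank ker ∂_2 − rank ∂_3 = (20 − 20) − 0 = 0, and there is no ∂_3, so H_2 ≅ 0.

As a check, the Euler characteristic is 10 − 30 + 20 = 0, which agrees with 1 − 1 + 0 = 0.

Hence the Betti numbers are b_0 = 1, b_1 = 1, b_2 = 0.

b_0 = 1, b_1 = 1, b_2 = 0.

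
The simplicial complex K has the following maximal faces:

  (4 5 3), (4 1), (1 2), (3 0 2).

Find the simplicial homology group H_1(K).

H_1 ≅ Z.

We work with the vertex ordering 0 < 1 < 2 < 3 < 4 < 5. The simplices of K, each written with vertices in increasing order, are:

  0-simplices (6): [0], [1], [2], [3], [4], [5]
  1-simplices (8): [0,2], [0,3], [1,2], [1,4], [2,3], [3,4], [3,5], [4,5]
  2-simplices (2): [0,2,3], [3,4,5]

Hence C_0 ≅ Z^6, C_1 ≅ Z^8, C_2 ≅ Z^2.

Boundary ∂_1: C_1 → C_0 sends each edge [p,q] (with p < q) to q − p. For instance
  ∂[0,3] = [3] − [0].
This gives a 6×8 integer matrix of rank 5; reducing to Smith normal form yields diagonal entries (1,1,1,1,1).

∂_2: C_2 → C_1 maps a triangle to the signed sum of its edges. For instance
  ∂[3,4,5] = [4,5] − [3,5] + [3,4],
  ∂[0,2,3] = [2,3] − [0,3] + [0,2].
This gives a 8×2 integer matrix of rank 2; reducing to Smith normal form yields diagonal entries (1,1).

Now H_k = ker ∂_k / im ∂_{k+1}, so:

  H_1: rank ker ∂_1 − rank ∂_2 = (8 − 5) − 2 = 1, and the invariant factors of ∂_2 are all 1, so H_1 ≅ Z.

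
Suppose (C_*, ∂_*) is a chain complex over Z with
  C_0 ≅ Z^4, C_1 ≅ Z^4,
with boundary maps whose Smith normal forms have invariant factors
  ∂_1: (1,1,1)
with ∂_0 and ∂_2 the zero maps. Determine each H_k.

H_0 ≅ Z,  H_1 ≅ Z.

H_0: b_0 = 4 − 0 − 3 = 1; torsion from ∂_1 factors > 1: none. So H_0 ≅ Z.
H_1: b_1 = 4 − 3 − 0 = 1; torsion from ∂_2 factors > 1: none. So H_1 ≅ Z.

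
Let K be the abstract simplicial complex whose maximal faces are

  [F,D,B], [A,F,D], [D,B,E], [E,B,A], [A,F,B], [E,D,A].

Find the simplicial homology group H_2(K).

H_2 ≅ Z.

Order the vertices as A < B < D < E < F. Listing each simplex with vertices in this order, K has dimension 2 with simplices:

  0-simplices (5): A, B, D, E, F
  1-simplices (9): AB, AD, AE, AF, BD, BE, BF, DE, DF
  2-simplices (6): ABE, ABF, ADE, ADF, BDE, BDF

Hence C_0 ≅ Z^5, C_1 ≅ Z^9, C_2 ≅ Z^6.

Boundary ∂_1: C_1 → C_0 sends each edge [p,q] (with p < q) to q − p. For instance
  ∂BD = D − B.
The 5×9 boundary matrix has rank 4 and Smith normal form diag(1,1,1,1).

∂_2: C_2 → C_1 acts by ∂[p,q,r] = [q,r] − [p,r] + [p,q]. For instance
  ∂ADE = DE − AE + AD,
  ∂ADF = DF − AF + AD.
The 9×6 boundary matrix has rank 5 and Smith normal form diag(1,1,1,1,1).

Reading off H_k = ker ∂_k / im ∂_{k+1}:

  H_2: rank ker ∂_2 − rank ∂_3 = (6 − 5) − 0 = 1, and there is no ∂_3, so H_2 = Z.

(K is a triangulation of the 2-sphere S^2.)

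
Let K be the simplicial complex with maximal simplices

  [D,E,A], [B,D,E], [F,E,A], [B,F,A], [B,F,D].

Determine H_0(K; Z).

We work with the vertex ordering A < B < D < E < F. The simplices of K, each written with vertices in increasing order, are:

  0-simplices (5): A, B, D, E, F
  1-simplices (10): AB, AD, AE, AF, BD, BE, BF, DE, DF, EF
  2-simplices (5): ABF, ADE, AEF, BDE, BDF

so the chain groups are C_0 ≅ Z^5, C_1 ≅ Z^10, C_2 ≅ Z^5.

The boundary map ∂_1: C_1 → C_0 sends each edge [p,q] (with p < q) to q − p. For instance
  ∂AB = B − A.
This gives a 5×10 integer matrix of rank 4; reducing to Smith normal form yields diagonal entries (1,1,1,1).

Boundary ∂_2: C_2 → C_1 sends each 2-simplex [p,q,r] to [q,r] − [p,r] + [p,q]. For instance
  ∂BDE = DE − BE + BD,
  ∂ABF = BF − AF + AB.
This gives a 10×5 integer matrix of rank 5; reducing to Smith normal form yields diagonal entries (1,1,1,1,1).

Now H_k = ker ∂_k / im ∂_{k+1}, so:

  H_0: rank C_0 − rank ∂_1 = 5 − 4 = 1, and the invariant factors of ∂_1 are all 1, so H_0 ≅ Z.

H_0 = Z.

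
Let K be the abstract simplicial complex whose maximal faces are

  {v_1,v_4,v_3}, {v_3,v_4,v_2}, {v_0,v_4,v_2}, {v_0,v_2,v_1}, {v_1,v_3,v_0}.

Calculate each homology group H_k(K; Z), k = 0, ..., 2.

We work with the vertex ordering v_0 < v_1 < v_2 < v_3 < v_4. The simplices of K, each written with vertices in increasing order, are:

  0-simplices (5): [v_0], [v_1], [v_2], [v_3], [v_4]
  1-simplices (10): [v_0,v_1], [v_0,v_2], [v_0,v_3], [v_0,v_4], [v_1,v_2], [v_1,v_3], [v_1,v_4], [v_2,v_3], [v_2,v_4], [v_3,v_4]
  2-simplices (5): [v_0,v_1,v_2], [v_0,v_1,v_3], [v_0,v_2,v_4], [v_1,v_3,v_4], [v_2,v_3,v_4]

giving chain groups C_0 ≅ Z^5, C_1 ≅ Z^10, C_2 ≅ Z^5.

Boundary ∂_1: C_1 → C_0 maps an edge to its endpoints' difference, ∂[p,q] = q − p. For instance
  ∂[v_3,v_4] = [v_4] − [v_3].
As a 5×10 matrix over Z this has rank 4, with invariant factors (1,1,1,1).

Boundary ∂_2: C_2 → C_1 acts by ∂[p,q,r] = [q,r] − [p,r] + [p,q]. For instance
  ∂[v_1,v_3,v_4] = [v_3,v_4] − [v_1,v_4] + [v_1,v_3],
  ∂[v_0,v_1,v_3] = [v_1,v_3] − [v_0,v_3] + [v_0,v_1].
This gives a 10×5 integer matrix of rank 5; reducing to Smith normal form yields diagonal entries (1,1,1,1,1).

Computing H_k = (kernel of ∂_k) / (image of ∂_{k+1}):

  H_0: rank C_0 − rank ∂_1 = 5 − 4 = 1, and the invariant factors of ∂_1 are all 1, so H_0 ≅ Z.
  H_1: rank ker ∂_1 − rank ∂_2 = (10 − 4) − 5 = 1, and the invariant factors of ∂_2 are all 1, so H_1 ≅ Z.
  H_2: rank ker ∂_2 − rank ∂_3 = (5 − 5) − 0 = 0, and there is no ∂_3, so H_2 ≅ 0.

H_0 = Z,  H_1 = Z,  H_2 = 0.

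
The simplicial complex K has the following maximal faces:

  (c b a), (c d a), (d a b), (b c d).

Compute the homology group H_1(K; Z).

H_1 ≅ 0.

We work with the vertex ordering a < b < c < d. The simplices of K, each written with vertices in increasing order, are:

  0-simplices (4): a, b, c, d
  1-simplices (6): ab, ac, ad, bc, bd, cd
  2-simplices (4): abc, abd, acd, bcd

so the chain groups are C_0 ≅ Z^4, C_1 ≅ Z^6, C_2 ≅ Z^4.

Boundary ∂_1: C_1 → C_0 sends each edge [p,q] (with p < q) to q − p. For instance
  ∂ac = c − a.
The resulting 4×6 matrix has rank 3, and its Smith normal form has invariant factors (1,1,1).

The boundary map ∂_2: C_2 → C_1 acts by ∂[p,q,r] = [q,r] − [p,r] + [p,q]. For instance
  ∂acd = cd − ad + ac,
  ∂abc = bc − ac + ab.
As a 6×4 matrix over Z this has rank 3, with invariant factors (1,1,1).

From H_k ≅ ker(∂_k) / im(∂_{k+1}) we obtain:

  H_1: rank ker ∂_1 − rank ∂_2 = (6 − 3) − 3 = 0, and the invariant factors of ∂_2 are all 1, so H_1 = 0.

(K is a triangulation of the 2-sphere S^2.)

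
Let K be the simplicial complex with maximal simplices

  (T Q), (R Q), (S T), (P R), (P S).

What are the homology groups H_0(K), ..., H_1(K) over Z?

H_0 = Z,  H_1 = Z.

Order the vertices as P < Q < R < S < T. Listing each simplex with vertices in this order, K has dimension 1 with simplices:

  0-simplices (5): P, Q, R, S, T
  1-simplices (5): PR, PS, QR, QT, ST

giving chain groups C_0 ≅ Z^5, C_1 ≅ Z^5.

∂_1: C_1 → C_0 is given by ∂[p,q] = [q] − [p]. For instance
  ∂ST = T − S.
The resulting 5×5 matrix has rank 4, and its Smith normal form has invariant factors (1,1,1,1).

Now H_k = ker ∂_k / im ∂_{k+1}, so:

  H_0: rank C_0 − rank ∂_1 = 5 − 4 = 1, and the invariant factors of ∂_1 are all 1, so H_0 ≅ Z.
  H_1: rank ker ∂_1 − rank ∂_2 = (5 − 4) − 0 = 1, and there is no ∂_2, so H_1 ≅ Z.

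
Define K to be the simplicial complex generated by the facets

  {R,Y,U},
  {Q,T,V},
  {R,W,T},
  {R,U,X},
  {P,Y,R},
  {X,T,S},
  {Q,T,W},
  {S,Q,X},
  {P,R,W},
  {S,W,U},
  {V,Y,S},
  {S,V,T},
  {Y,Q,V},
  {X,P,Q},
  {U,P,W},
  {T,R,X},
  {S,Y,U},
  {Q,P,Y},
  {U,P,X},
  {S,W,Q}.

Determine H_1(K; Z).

Order the vertices as P < Q < R < S < T < U < V < W < X < Y. Listing each simplex with vertices in this order, K has dimension 2 with simplices:

  0-simplices (10): P, Q, R, S, T, U, V, W, X, Y
  1-simplices (30): PQ, PR, PU, PW, PX, PY, QS, QT, QV, QW, QX, QY, RT, RU, RW, RX, RY, ST, SU, SV, SW, SX, SY, TV, TW, TX, UW, UX, UY, VY
  2-simplices (20): PQX, PQY, PRW, PRY, PUW, PUX, QSW, QSX, QTV, QTW, QVY, RTW, RTX, RUX, RUY, STV, STX, SUW, SUY, SVY

Hence C_0 ≅ Z^10, C_1 ≅ Z^30, C_2 ≅ Z^20.

Boundary ∂_1: C_1 → C_0 sends each edge [p,q] (with p < q) to q − p. For instance
  ∂QY = Y − Q.
As a 10×30 matrix over Z this has rank 9, with invariant factors (1,1,1,1,1,1,1,1,1).

The boundary map ∂_2: C_2 → C_1 sends each 2-simplex [p,q,r] to [q,r] − [p,r] + [p,q]. For instance
  ∂RUY = UY − RY + RU,
  ∂PUW = UW − PW + PU.
As a 30×20 matrix over Z this has rank 20, with invariant factors (1,1,1,1,1,1,1,1,1,1,1,1,1,1,1,1,1,1,1,2).

Computing H_k = (kernel of ∂_k) / (image of ∂_{k+1}):

  H_1: rank ker ∂_1 − rank ∂_2 = (30 − 9) − 20 = 1, and ∂_2 has invariant factor 2 > 1, so H_1 = Z × Z/2.

H_1 = Z × Z/2.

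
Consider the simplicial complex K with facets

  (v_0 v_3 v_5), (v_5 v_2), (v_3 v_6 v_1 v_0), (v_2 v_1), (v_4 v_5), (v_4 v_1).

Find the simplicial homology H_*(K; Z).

H_0 = Z,  H_1 = Z^2,  H_2 = 0,  H_3 = 0.

Take the total order v_0 < v_1 < v_2 < v_3 < v_4 < v_5 < v_6 on the vertex set. Then K (dimension 3) consists of the simplices:

  0-simplices (7): [v_0], [v_1], [v_2], [v_3], [v_4], [v_5], [v_6]
  1-simplices (12): [v_0,v_1], [v_0,v_3], [v_0,v_5], [v_0,v_6], [v_1,v_2], [v_1,v_3], [v_1,v_4], [v_1,v_6], [v_2,v_5], [v_3,v_5], [v_3,v_6], [v_4,v_5]
  2-simplices (5): [v_0,v_1,v_3], [v_0,v_1,v_6], [v_0,v_3,v_5], [v_0,v_3,v_6], [v_1,v_3,v_6]
  3-simplices (1): [v_0,v_1,v_3,v_6]

giving chain groups C_0 ≅ Z^7, C_1 ≅ Z^12, C_2 ≅ Z^5, C_3 ≅ Z^1.

The boundary map ∂_1: C_1 → C_0 maps an edge to its endpoints' difference, ∂[p,q] = q − p.
The 7×12 boundary matrix has rank 6 and Smith normal form diag(1,1,1,1,1,1).

∂_2: C_2 → C_1 sends each 2-simplex [p,q,r] to [q,r] − [p,r] + [p,q]. For instance
  ∂[v_0,v_1,v_3] = [v_1,v_3] − [v_0,v_3] + [v_0,v_1],
  ∂[v_0,v_3,v_5] = [v_3,v_5] − [v_0,v_5] + [v_0,v_3].
As a 12×5 matrix over Z this has rank 4, with invariant factors (1,1,1,1).

The boundary map ∂_3: C_3 → C_2 sends each 3-simplex σ to the alternating sum Σ_i (−1)^i (σ with its i-th vertex removed). For instance
  ∂[v_0,v_1,v_3,v_6] = [v_1,v_3,v_6] − [v_0,v_3,v_6] + [v_0,v_1,v_6] − [v_0,v_1,v_3].
As a 5×1 matrix over Z this has rank 1, with invariant factors (1).

Reading off H_k = ker ∂_k / im ∂_{k+1}:

  H_0: rank C_0 − rank ∂_1 = 7 − 6 = 1, and the invariant factors of ∂_1 are all 1, so H_0 ≅ Z.
  H_1: rank ker ∂_1 − rank ∂_2 = (12 − 6) − 4 = 2, and the invariant factors of ∂_2 are all 1, so H_1 ≅ Z^2.
  H_2: rank ker ∂_2 − rank ∂_3 = (5 − 4) − 1 = 0, and the invariant factors of ∂_3 are all 1, so H_2 ≅ 0.
  H_3: rank ker ∂_3 − rank ∂_4 = (1 − 1) − 0 = 0, and there is no ∂_4, so H_3 ≅ 0.

As a check, the Euler characteristic is 7 − 12 + 5 − 1 = -1, which agrees with 1 − 2 + 0 − 0 = -1.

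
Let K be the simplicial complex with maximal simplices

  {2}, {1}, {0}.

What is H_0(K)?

We work with the vertex ordering 0 < 1 < 2. The simplices of K, each written with vertices in increasing order, are:

  0-simplices (3): [0], [1], [2]

giving chain groups C_0 ≅ Z^3.

From H_k ≅ ker(∂_k) / im(∂_{k+1}) we obtain:

  H_0: rank C_0 − rank ∂_1 = 3 − 0 = 3, and there is no ∂_1, so H_0 = Z^3.

(K is a triangulation of a set of 3 points.)

H_0 = Z^3.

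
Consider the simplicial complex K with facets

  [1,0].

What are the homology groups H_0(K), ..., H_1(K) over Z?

H_0 ≅ Z,  H_1 = 0.

Take the total order 0 < 1 on the vertex set. Then K (dimension 1) consists of the simplices:

  0-simplices (2): [0], [1]
  1-simplices (1): [0,1]

so the chain groups are C_0 ≅ Z^2, C_1 ≅ Z^1.

The boundary map ∂_1: C_1 → C_0 maps an edge to its endpoints' difference, ∂[p,q] = q − p. For instance
  ∂[0,1] = [1] − [0].
The resulting 2×1 matrix has rank 1, and its Smith normal form has invariant factors (1).

Reading off H_k = ker ∂_k / im ∂_{k+1}:

  H_0: rank C_0 − rank ∂_1 = 2 − 1 = 1, and the invariant factors of ∂_1 are all 1, so H_0 ≅ Z.
  H_1: rank ker ∂_1 − rank ∂_2 = (1 − 1) − 0 = 0, and there is no ∂_2, so H_1 ≅ 0.

(K is a triangulation of the 1-simplex.)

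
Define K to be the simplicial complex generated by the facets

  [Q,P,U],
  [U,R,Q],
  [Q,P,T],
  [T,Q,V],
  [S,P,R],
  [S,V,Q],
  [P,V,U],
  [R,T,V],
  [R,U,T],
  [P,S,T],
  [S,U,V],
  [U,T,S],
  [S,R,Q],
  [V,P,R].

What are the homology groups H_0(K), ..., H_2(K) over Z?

We work with the vertex ordering P < Q < R < S < T < U < V. The simplices of K, each written with vertices in increasing order, are:

  0-simplices (7): P, Q, R, S, T, U, V
  1-simplices (21): PQ, PR, PS, PT, PU, PV, QR, QS, QT, QU, QV, RS, RT, RU, RV, ST, SU, SV, TU, TV, UV
  2-simplices (14): PQT, PQU, PRS, PRV, PST, PUV, QRS, QRU, QSV, QTV, RTU, RTV, STU, SUV

Hence C_0 ≅ Z^7, C_1 ≅ Z^21, C_2 ≅ Z^14.

Boundary ∂_1: C_1 → C_0 maps an edge to its endpoints' difference, ∂[p,q] = q − p. For instance
  ∂SU = U − S.
As a 7×21 matrix over Z this has rank 6, with invariant factors (1,1,1,1,1,1).

The boundary map ∂_2: C_2 → C_1 sends each 2-simplex [p,q,r] to [q,r] − [p,r] + [p,q]. For instance
  ∂QSV = SV − QV + QS,
  ∂PUV = UV − PV + PU.
The 21×14 boundary matrix has rank 13 and Smith normal form diag(1,1,1,1,1,1,1,1,1,1,1,1,1).

Computing H_k = (kernel of ∂_k) / (image of ∂_{k+1}):

  H_0: rank C_0 − rank ∂_1 = 7 − 6 = 1, and the invariant factors of ∂_1 are all 1, so H_0 ≅ Z.
  H_1: rank ker ∂_1 − rank ∂_2 = (21 − 6) − 13 = 2, and the invariant factors of ∂_2 are all 1, so H_1 ≅ Z^2.
  H_2: rank ker ∂_2 − rank ∂_3 = (14 − 13) − 0 = 1, and there is no ∂_3, so H_2 ≅ Z.

As a check, the Euler characteristic is 7 − 21 + 14 = 0, which agrees with 1 − 2 + 1 = 0.
(K is a triangulation of the torus T^2.)

H_0 ≅ Z,  H_1 ≅ Z^2,  H_2 ≅ Z.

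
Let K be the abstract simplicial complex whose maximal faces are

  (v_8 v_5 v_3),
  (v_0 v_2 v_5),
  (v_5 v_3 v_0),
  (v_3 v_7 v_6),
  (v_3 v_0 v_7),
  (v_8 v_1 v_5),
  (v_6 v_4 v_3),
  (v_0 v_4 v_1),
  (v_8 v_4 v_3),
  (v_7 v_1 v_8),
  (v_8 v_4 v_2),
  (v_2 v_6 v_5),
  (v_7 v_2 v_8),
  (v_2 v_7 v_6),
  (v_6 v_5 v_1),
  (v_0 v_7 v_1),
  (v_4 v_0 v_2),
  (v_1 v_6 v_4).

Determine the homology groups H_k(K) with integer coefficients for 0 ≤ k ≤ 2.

Order the vertices as v_0 < v_1 < v_2 < v_3 < v_4 < v_5 < v_6 < v_7 < v_8. Listing each simplex with vertices in this order, K has dimension 2 with simplices:

  0-simplices (9): [v_0], [v_1], [v_2], [v_3], [v_4], [v_5], [v_6], [v_7], [v_8]
  1-simplices (27): (27 of them)
  2-simplices (18): (18 of them)

so the chain groups are C_0 ≅ Z^9, C_1 ≅ Z^27, C_2 ≅ Z^18.

The boundary map ∂_1: C_1 → C_0 sends each edge [p,q] (with p < q) to q − p.
This gives a 9×27 integer matrix of rank 8; reducing to Smith normal form yields diagonal entries (1,1,1,1,1,1,1,1).

The boundary map ∂_2: C_2 → C_1 acts by ∂[p,q,r] = [q,r] − [p,r] + [p,q]. For instance
  ∂[v_2,v_6,v_7] = [v_6,v_7] − [v_2,v_7] + [v_2,v_6],
  ∂[v_3,v_5,v_8] = [v_5,v_8] − [v_3,v_8] + [v_3,v_5].
As a 27×18 matrix over Z this has rank 17, with invariant factors (1,1,1,1,1,1,1,1,1,1,1,1,1,1,1,1,1).

Reading off H_k = ker ∂_k / im ∂_{k+1}:

  H_0: rank C_0 − rank ∂_1 = 9 − 8 = 1, and the invariant factors of ∂_1 are all 1, so H_0 ≅ Z.
  H_1: rank ker ∂_1 − rank ∂_2 = (27 − 8) − 17 = 2, and the invariant factors of ∂_2 are all 1, so H_1 ≅ Z^2.
  H_2: rank ker ∂_2 − rank ∂_3 = (18 − 17) − 0 = 1, and there is no ∂_3, so H_2 ≅ Z.

H_0 = Z,  H_1 = Z^2,  H_2 = Z.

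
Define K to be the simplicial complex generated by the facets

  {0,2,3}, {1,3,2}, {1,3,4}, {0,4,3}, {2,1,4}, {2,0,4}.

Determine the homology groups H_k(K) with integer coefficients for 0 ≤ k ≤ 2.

We work with the vertex ordering 0 < 1 < 2 < 3 < 4. The simplices of K, each written with vertices in increasing order, are:

  0-simplices (5): [0], [1], [2], [3], [4]
  1-simplices (9): [0,2], [0,3], [0,4], [1,2], [1,3], [1,4], [2,3], [2,4], [3,4]
  2-simplices (6): [0,2,3], [0,2,4], [0,3,4], [1,2,3], [1,2,4], [1,3,4]

Hence C_0 ≅ Z^5, C_1 ≅ Z^9, C_2 ≅ Z^6.

The boundary map ∂_1: C_1 → C_0 is given by ∂[p,q] = [q] − [p].
The 5×9 boundary matrix has rank 4 and Smith normal form diag(1,1,1,1).

Boundary ∂_2: C_2 → C_1 acts by ∂[p,q,r] = [q,r] − [p,r] + [p,q]. For instance
  ∂[0,2,4] = [2,4] − [0,4] + [0,2],
  ∂[0,3,4] = [3,4] − [0,4] + [0,3].
This gives a 9×6 integer matrix of rank 5; reducing to Smith normal form yields diagonal entries (1,1,1,1,1).

Now H_k = ker ∂_k / im ∂_{k+1}, so:

  H_0: rank C_0 − rank ∂_1 = 5 − 4 = 1, and the invariant factors of ∂_1 are all 1, so H_0 ≅ Z.
  H_1: rank ker ∂_1 − rank ∂_2 = (9 − 4) − 5 = 0, and the invariant factors of ∂_2 are all 1, so H_1 ≅ 0.
  H_2: rank ker ∂_2 − rank ∂_3 = (6 − 5) − 0 = 1, and there is no ∂_3, so H_2 ≅ Z.

(K is a triangulation of the 2-sphere S^2.)

H_0 = Z,  H_1 = 0,  H_2 = Z.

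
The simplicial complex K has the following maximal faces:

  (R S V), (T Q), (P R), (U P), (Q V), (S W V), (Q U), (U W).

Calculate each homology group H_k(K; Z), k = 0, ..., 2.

Fix the vertex order P < Q < R < S < T < U < V < W and write every simplex with vertices in increasing order. Then dim K = 2 and the simplices of K are:

  0-simplices (8): P, Q, R, S, T, U, V, W
  1-simplices (11): PR, PU, QT, QU, QV, RS, RV, SV, SW, UW, VW
  2-simplices (2): RSV, SVW

so the chain groups are C_0 ≅ Z^8, C_1 ≅ Z^11, C_2 ≅ Z^2.

∂_1: C_1 → C_0 maps an edge to its endpoints' difference, ∂[p,q] = q − p.
The resulting 8×11 matrix has rank 7, and its Smith normal form has invariant factors (1,1,1,1,1,1,1).

∂_2: C_2 → C_1 sends each 2-simplex [p,q,r] to [q,r] − [p,r] + [p,q]. For instance
  ∂SVW = VW − SW + SV,
  ∂RSV = SV − RV + RS.
The resulting 11×2 matrix has rank 2, and its Smith normal form has invariant factors (1,1).

From H_k ≅ ker(∂_k) / im(∂_{k+1}) we obtain:

  H_0: rank C_0 − rank ∂_1 = 8 − 7 = 1, and the invariant factors of ∂_1 are all 1, so H_0 ≅ Z.
  H_1: rank ker ∂_1 − rank ∂_2 = (11 − 7) − 2 = 2, and the invariant factors of ∂_2 are all 1, so H_1 ≅ Z^2.
  H_2: rank ker ∂_2 − rank ∂_3 = (2 − 2) − 0 = 0, and there is no ∂_3, so H_2 ≅ 0.

As a check, the Euler characteristic is 8 − 11 + 2 = -1, which agrees with 1 − 2 + 0 = -1.

H_0 = Z,  H_1 = Z^2,  H_2 = 0.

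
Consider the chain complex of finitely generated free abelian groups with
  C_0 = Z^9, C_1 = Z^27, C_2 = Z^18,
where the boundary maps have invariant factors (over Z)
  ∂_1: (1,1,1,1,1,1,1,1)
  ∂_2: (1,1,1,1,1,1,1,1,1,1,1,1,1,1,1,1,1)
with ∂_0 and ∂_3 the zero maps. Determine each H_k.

H_0: b_0 = 9 − 0 − 8 = 1; torsion from ∂_1 factors > 1: none. So H_0 ≅ Z.
H_1: b_1 = 27 − 8 − 17 = 2; torsion from ∂_2 factors > 1: none. So H_1 ≅ Z^2.
H_2: b_2 = 18 − 17 − 0 = 1; torsion from ∂_3 factors > 1: none. So H_2 ≅ Z.

H_0 ≅ Z,  H_1 ≅ Z^2,  H_2 ≅ Z.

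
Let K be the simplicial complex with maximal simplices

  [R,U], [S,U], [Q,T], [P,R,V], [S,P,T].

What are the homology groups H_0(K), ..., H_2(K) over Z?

H_0 = Z,  H_1 = Z,  H_2 = 0.

We work with the vertex ordering P < Q < R < S < T < U < V. The simplices of K, each written with vertices in increasing order, are:

  0-simplices (7): P, Q, R, S, T, U, V
  1-simplices (9): PR, PS, PT, PV, QT, RU, RV, ST, SU
  2-simplices (2): PRV, PST

Hence C_0 ≅ Z^7, C_1 ≅ Z^9, C_2 ≅ Z^2.

The boundary map ∂_1: C_1 → C_0 is given by ∂[p,q] = [q] − [p].
As a 7×9 matrix over Z this has rank 6, with invariant factors (1,1,1,1,1,1).

Boundary ∂_2: C_2 → C_1 maps a triangle to the signed sum of its edges. For instance
  ∂PRV = RV − PV + PR,
  ∂PST = ST − PT + PS.
As a 9×2 matrix over Z this has rank 2, with invariant factors (1,1).

Reading off H_k = ker ∂_k / im ∂_{k+1}:

  H_0: rank C_0 − rank ∂_1 = 7 − 6 = 1, and the invariant factors of ∂_1 are all 1, so H_0 ≅ Z.
  H_1: rank ker ∂_1 − rank ∂_2 = (9 − 6) − 2 = 1, and the invariant factors of ∂_2 are all 1, so H_1 ≅ Z.
  H_2: rank ker ∂_2 − rank ∂_3 = (2 − 2) − 0 = 0, and there is no ∂_3, so H_2 ≅ 0.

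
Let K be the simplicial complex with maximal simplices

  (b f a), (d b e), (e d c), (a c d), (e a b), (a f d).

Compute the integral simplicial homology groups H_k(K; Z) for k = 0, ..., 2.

We work with the vertex ordering a < b < c < d < e < f. The simplices of K, each written with vertices in increasing order, are:

  0-simplices (6): a, b, c, d, e, f
  1-simplices (12): ab, ac, ad, ae, af, bd, be, bf, cd, ce, de, df
  2-simplices (6): abe, abf, acd, adf, bde, cde

Hence C_0 ≅ Z^6, C_1 ≅ Z^12, C_2 ≅ Z^6.

The boundary map ∂_1: C_1 → C_0 sends each edge [p,q] (with p < q) to q − p.
The 6×12 boundary matrix has rank 5 and Smith normal form diag(1,1,1,1,1).

∂_2: C_2 → C_1 sends each 2-simplex [p,q,r] to [q,r] − [p,r] + [p,q]. For instance
  ∂acd = cd − ad + ac,
  ∂adf = df − af + ad.
As a 12×6 matrix over Z this has rank 6, with invariant factors (1,1,1,1,1,1).

Reading off H_k = ker ∂_k / im ∂_{k+1}:

  H_0: rank C_0 − rank ∂_1 = 6 − 5 = 1, and the invariant factors of ∂_1 are all 1, so H_0 ≅ Z.
  H_1: rank ker ∂_1 − rank ∂_2 = (12 − 5) − 6 = 1, and the invariant factors of ∂_2 are all 1, so H_1 ≅ Z.
  H_2: rank ker ∂_2 − rank ∂_3 = (6 − 6) − 0 = 0, and there is no ∂_3, so H_2 ≅ 0.

H_0 = Z,  H_1 = Z,  H_2 = 0.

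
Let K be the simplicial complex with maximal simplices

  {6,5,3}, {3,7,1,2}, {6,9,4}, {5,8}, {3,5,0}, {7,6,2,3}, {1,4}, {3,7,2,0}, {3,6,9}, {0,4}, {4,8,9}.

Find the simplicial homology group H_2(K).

Take the total order 0 < 1 < 2 < 3 < 4 < 5 < 6 < 7 < 8 < 9 on the vertex set. Then K (dimension 3) consists of the simplices:

  0-simplices (10): [0], [1], [2], [3], [4], [5], [6], [7], [8], [9]
  1-simplices (24): (24 of them)
  2-simplices (15): [0,2,3], [0,2,7], [0,3,5], [0,3,7], [1,2,3], [1,2,7], [1,3,7], [2,3,6], [2,3,7], [2,6,7], [3,5,6], [3,6,7], [3,6,9], [4,6,9], [4,8,9]
  3-simplices (3): [0,2,3,7], [1,2,3,7], [2,3,6,7]

Hence C_0 ≅ Z^10, C_1 ≅ Z^24, C_2 ≅ Z^15, C_3 ≅ Z^3.

The boundary map ∂_1: C_1 → C_0 maps an edge to its endpoints' difference, ∂[p,q] = q − p.
The 10×24 boundary matrix has rank 9 and Smith normal form diag(1,1,1,1,1,1,1,1,1).

Boundary ∂_2: C_2 → C_1 maps a triangle to the signed sum of its edges. For instance
  ∂[4,8,9] = [8,9] − [4,9] + [4,8],
  ∂[0,3,7] = [3,7] − [0,7] + [0,3].
The resulting 24×15 matrix has rank 12, and its Smith normal form has invariant factors (1,1,1,1,1,1,1,1,1,1,1,1).

∂_3: C_3 → C_2 sends each 3-simplex σ to the alternating sum Σ_i (−1)^i (σ with its i-th vertex removed). For instance
  ∂[2,3,6,7] = [3,6,7] − [2,6,7] + [2,3,7] − [2,3,6],
  ∂[1,2,3,7] = [2,3,7] − [1,3,7] + [1,2,7] − [1,2,3].
The 15×3 boundary matrix has rank 3 and Smith normal form diag(1,1,1).

Reading off H_k = ker ∂_k / im ∂_{k+1}:

  H_2: rank ker ∂_2 − rank ∂_3 = (15 − 12) − 3 = 0, and the invariant factors of ∂_3 are all 1, so H_2 = 0.

H_2 ≅ 0.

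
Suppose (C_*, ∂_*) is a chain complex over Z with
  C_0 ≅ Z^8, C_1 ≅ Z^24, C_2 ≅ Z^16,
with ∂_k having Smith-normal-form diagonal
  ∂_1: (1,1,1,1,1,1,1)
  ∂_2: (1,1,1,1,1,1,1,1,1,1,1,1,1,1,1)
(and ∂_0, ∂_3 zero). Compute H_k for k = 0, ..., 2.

H_0 = Z,  H_1 = Z^2,  H_2 = Z.

H_0: b_0 = 8 − 0 − 7 = 1; torsion from ∂_1 factors > 1: none. So H_0 = Z.
H_1: b_1 = 24 − 7 − 15 = 2; torsion from ∂_2 factors > 1: none. So H_1 = Z^2.
H_2: b_2 = 16 − 15 − 0 = 1; torsion from ∂_3 factors > 1: none. So H_2 = Z.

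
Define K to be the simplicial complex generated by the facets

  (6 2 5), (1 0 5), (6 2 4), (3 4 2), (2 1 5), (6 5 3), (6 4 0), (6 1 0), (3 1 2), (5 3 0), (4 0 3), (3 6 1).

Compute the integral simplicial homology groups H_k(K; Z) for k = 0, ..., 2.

H_0 = Z,  H_1 = Z/2,  H_2 = 0.

Take the total order 0 < 1 < 2 < 3 < 4 < 5 < 6 on the vertex set. Then K (dimension 2) consists of the simplices:

  0-simplices (7): [0], [1], [2], [3], [4], [5], [6]
  1-simplices (18): [0,1], [0,3], [0,4], [0,5], [0,6], [1,2], [1,3], [1,5], [1,6], [2,3], [2,4], [2,5], [2,6], [3,4], [3,5], [3,6], [4,6], [5,6]
  2-simplices (12): [0,1,5], [0,1,6], [0,3,4], [0,3,5], [0,4,6], [1,2,3], [1,2,5], [1,3,6], [2,3,4], [2,4,6], [2,5,6], [3,5,6]

so the chain groups are C_0 ≅ Z^7, C_1 ≅ Z^18, C_2 ≅ Z^12.

Boundary ∂_1: C_1 → C_0 is given by ∂[p,q] = [q] − [p].
This gives a 7×18 integer matrix of rank 6; reducing to Smith normal form yields diagonal entries (1,1,1,1,1,1).

The boundary map ∂_2: C_2 → C_1 sends each 2-simplex [p,q,r] to [q,r] − [p,r] + [p,q]. For instance
  ∂[2,3,4] = [3,4] − [2,4] + [2,3],
  ∂[2,4,6] = [4,6] − [2,6] + [2,4].
The 18×12 boundary matrix has rank 12 and Smith normal form diag(1,1,1,1,1,1,1,1,1,1,1,2).

Reading off H_k = ker ∂_k / im ∂_{k+1}:

  H_0: rank C_0 − rank ∂_1 = 7 − 6 = 1, and the invariant factors of ∂_1 are all 1, so H_0 = Z.
  H_1: rank ker ∂_1 − rank ∂_2 = (18 − 6) − 12 = 0, and ∂_2 has invariant factor 2 > 1, so H_1 = Z/2.
  H_2: rank ker ∂_2 − rank ∂_3 = (12 − 12) − 0 = 0, and there is no ∂_3, so H_2 = 0.

As a check, the Euler characteristic is 7 − 18 + 12 = 1, which agrees with 1 − 0 + 0 = 1.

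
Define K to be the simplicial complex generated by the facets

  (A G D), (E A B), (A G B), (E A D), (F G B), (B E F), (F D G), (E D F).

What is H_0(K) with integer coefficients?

H_0 = Z.

Take the total order A < B < D < E < F < G on the vertex set. Then K (dimension 2) consists of the simplices:

  0-simplices (6): A, B, D, E, F, G
  1-simplices (12): AB, AD, AE, AG, BE, BF, BG, DE, DF, DG, EF, FG
  2-simplices (8): ABE, ABG, ADE, ADG, BEF, BFG, DEF, DFG

so the chain groups are C_0 ≅ Z^6, C_1 ≅ Z^12, C_2 ≅ Z^8.

Boundary ∂_1: C_1 → C_0 maps an edge to its endpoints' difference, ∂[p,q] = q − p. For instance
  ∂DE = E − D.
This gives a 6×12 integer matrix of rank 5; reducing to Smith normal form yields diagonal entries (1,1,1,1,1).

The boundary map ∂_2: C_2 → C_1 sends each 2-simplex [p,q,r] to [q,r] − [p,r] + [p,q]. For instance
  ∂ABG = BG − AG + AB,
  ∂BFG = FG − BG + BF.
As a 12×8 matrix over Z this has rank 7, with invariant factors (1,1,1,1,1,1,1).

Computing H_k = (kernel of ∂_k) / (image of ∂_{k+1}):

  H_0: rank C_0 − rank ∂_1 = 6 − 5 = 1, and the invariant factors of ∂_1 are all 1, so H_0 ≅ Z.

(K is a triangulation of the 2-sphere S^2.)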